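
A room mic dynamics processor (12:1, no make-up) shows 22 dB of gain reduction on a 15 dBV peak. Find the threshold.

Input is 24 dB above T (since output overshoot × R = input overshoot: (-7 − T)·12 = 15 − T gives T = -9 dBV).
Check: -9 + (15 − (-9))/12 = -9 + 2 = -7 dBV. ✓

-9 dBV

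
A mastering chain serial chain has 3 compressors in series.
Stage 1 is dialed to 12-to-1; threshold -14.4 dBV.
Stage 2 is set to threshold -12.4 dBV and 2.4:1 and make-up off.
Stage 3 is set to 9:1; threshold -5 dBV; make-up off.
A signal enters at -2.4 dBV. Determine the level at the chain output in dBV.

Stage 1: 12 dB above -14.4 dBV, reduced 12:1 to 1 dB above → -13.4 dBV.
Stage 2: -13.4 dBV ≤ -12.4 dBV, so stage 2 doesn't engage; output -13.4 dBV.
Stage 3: below threshold (-13.4 ≤ -5); passes unchanged; output -13.4 dBV.

-13.4 dBV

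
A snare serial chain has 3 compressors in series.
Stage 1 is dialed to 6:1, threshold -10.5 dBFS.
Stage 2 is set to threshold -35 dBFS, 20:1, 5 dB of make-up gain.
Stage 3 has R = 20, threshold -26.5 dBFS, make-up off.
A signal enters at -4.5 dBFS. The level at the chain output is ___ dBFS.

Stage 1: overshoot 6 dB → 6/6 = 1 dB → -9.5 dBFS.
Stage 2: -9.5 dBFS is 25.5 dB over -35 dBFS; at 20:1 that becomes 1.275 dB over, giving -33.725 dBFS; +5 dB make-up → -28.725 dBFS.
Stage 3: below threshold (-28.725 ≤ -26.5); passes unchanged; output -28.725 dBFS.

-28.725 dBFS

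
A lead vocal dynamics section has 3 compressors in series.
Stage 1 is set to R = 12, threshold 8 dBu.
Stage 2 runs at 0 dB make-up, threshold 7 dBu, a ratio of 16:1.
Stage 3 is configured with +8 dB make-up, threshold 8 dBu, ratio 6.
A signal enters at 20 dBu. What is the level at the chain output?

Stage 1: 20 dBu is 12 dB over 8 dBu; at 12:1 that becomes 1 dB over, giving 9 dBu.
Stage 2: overshoot 2 dB → 2/16 = 0.125 dB → 7.125 dBu.
Stage 3: below threshold (7.125 ≤ 8); passes unchanged; make-up brings it to 15.125 dBu.

15.125 dBu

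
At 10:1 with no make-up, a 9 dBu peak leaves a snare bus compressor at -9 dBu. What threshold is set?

Input is 20 dB above T (since output overshoot × R = input overshoot: (-9 − T)·10 = 9 − T gives T = -11 dBu).
Check: -11 + (9 − (-11))/10 = -11 + 2 = -9 dBu. ✓

-11 dBu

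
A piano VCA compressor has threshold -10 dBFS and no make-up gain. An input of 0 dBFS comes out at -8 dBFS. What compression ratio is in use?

Input overshoot = 0 − (-10) = 10 dB; output overshoot = -8 − (-10) = 2 dB.
Ratio = 10 / 2 = 5.

5:1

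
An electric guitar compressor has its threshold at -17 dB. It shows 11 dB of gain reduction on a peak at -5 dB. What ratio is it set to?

12:1

Input overshoot = -5 − (-17) = 12 dB.
Output overshoot = 12 − 11 = 1 dB.
Ratio = input overshoot / output overshoot = 12 / 1 = 12.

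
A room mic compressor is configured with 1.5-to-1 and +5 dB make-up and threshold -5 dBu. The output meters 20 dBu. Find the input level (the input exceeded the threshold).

25 dBu

Remove make-up: 20 − 5 = 15 dBu.
The compressed level sits 15 − (-5) = 20 dB over threshold.
Undo the ratio: input overshoot = 20 × 1.5 = 30 dB, giving input = 25 dBu.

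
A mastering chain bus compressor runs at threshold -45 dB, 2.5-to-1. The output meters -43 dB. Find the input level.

That's 2 dB above the -45 dB threshold.
Input overshoot = R × output overshoot = 5 dB → input = -45 + 5 = -40 dB.

-40 dB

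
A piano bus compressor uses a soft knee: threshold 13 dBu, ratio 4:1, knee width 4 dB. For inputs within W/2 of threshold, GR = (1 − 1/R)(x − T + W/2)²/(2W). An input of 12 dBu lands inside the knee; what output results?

x − T + W/2 = 12 − 13 + 2 = 1.
GR = (1 − 1/4) × 1² / 8 = 0.75 × 1 / 8 = 0.09375 dB.
Output = 12 − 0.09375 = 11.90625 dBu.

11.90625 dBu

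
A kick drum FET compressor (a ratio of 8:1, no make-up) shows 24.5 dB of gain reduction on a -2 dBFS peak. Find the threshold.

Input is 28 dB above T (since output overshoot × R = input overshoot: (-26.5 − T)·8 = -2 − T gives T = -30 dBFS).
Check: -30 + (-2 − (-30))/8 = -30 + 3.5 = -26.5 dBFS. ✓

-30 dBFS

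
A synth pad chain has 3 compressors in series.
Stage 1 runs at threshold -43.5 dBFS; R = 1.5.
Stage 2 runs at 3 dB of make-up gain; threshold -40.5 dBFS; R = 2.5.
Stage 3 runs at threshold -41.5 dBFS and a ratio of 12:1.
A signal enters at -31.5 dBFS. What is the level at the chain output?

-41 dBFS

Stage 1: -31.5 dBFS is 12 dB over -43.5 dBFS; at 1.5:1 that becomes 8 dB over, giving -35.5 dBFS.
Stage 2: overshoot 5 dB → 5/2.5 = 2 dB → -38.5 dBFS; +3 dB make-up → -35.5 dBFS.
Stage 3: -35.5 dBFS is 6 dB over -41.5 dBFS; at 12:1 that becomes 0.5 dB over, giving -41 dBFS.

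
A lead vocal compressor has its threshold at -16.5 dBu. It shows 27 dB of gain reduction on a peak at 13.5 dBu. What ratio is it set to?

10:1

Input overshoot = 13.5 − (-16.5) = 30 dB.
Output overshoot = 30 − 27 = 3 dB.
Ratio = input overshoot / output overshoot = 30 / 3 = 10.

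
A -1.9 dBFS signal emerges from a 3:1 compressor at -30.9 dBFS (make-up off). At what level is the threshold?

-45.4 dBFS

Let T be the threshold. Output overshoot = (input overshoot)/R, so -30.9 − T = (-1.9 − T)/3.
3·(-30.9 − T) = -1.9 − T → 2·T = -92.7 − (-1.9) = -90.8.
T = -90.8/2 = -45.4 dBFS.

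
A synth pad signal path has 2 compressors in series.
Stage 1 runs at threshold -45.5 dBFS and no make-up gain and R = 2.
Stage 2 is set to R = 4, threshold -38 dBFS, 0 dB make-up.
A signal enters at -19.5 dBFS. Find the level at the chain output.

-36.625 dBFS

Stage 1: -19.5 dBFS is 26 dB over -45.5 dBFS; at 2:1 that becomes 13 dB over, giving -32.5 dBFS.
Stage 2: overshoot 5.5 dB → 5.5/4 = 1.375 dB → -36.625 dBFS.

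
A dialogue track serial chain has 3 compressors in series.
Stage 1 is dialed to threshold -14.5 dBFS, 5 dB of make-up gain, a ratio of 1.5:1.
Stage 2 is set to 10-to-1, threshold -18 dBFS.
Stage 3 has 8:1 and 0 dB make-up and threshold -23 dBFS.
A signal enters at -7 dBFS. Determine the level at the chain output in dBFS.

-22.20625 dBFS

Stage 1: overshoot 7.5 dB → 7.5/1.5 = 5 dB → -9.5 dBFS; +5 dB make-up → -4.5 dBFS.
Stage 2: -4.5 dBFS is 13.5 dB over -18 dBFS; at 10:1 that becomes 1.35 dB over, giving -16.65 dBFS.
Stage 3: 6.35 dB above -23 dBFS, reduced 8:1 to 0.79375 dB above → -22.20625 dBFS.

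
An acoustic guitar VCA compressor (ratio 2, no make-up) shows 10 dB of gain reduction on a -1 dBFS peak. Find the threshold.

-21 dBFS

Input is 20 dB above T (since output overshoot × R = input overshoot: (-11 − T)·2 = -1 − T gives T = -21 dBFS).
Check: -21 + (-1 − (-21))/2 = -21 + 10 = -11 dBFS. ✓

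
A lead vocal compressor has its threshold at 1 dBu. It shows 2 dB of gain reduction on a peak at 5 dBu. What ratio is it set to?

2:1

Input overshoot = 5 − 1 = 4 dB.
Output overshoot = 4 − 2 = 2 dB.
Ratio = input overshoot / output overshoot = 4 / 2 = 2.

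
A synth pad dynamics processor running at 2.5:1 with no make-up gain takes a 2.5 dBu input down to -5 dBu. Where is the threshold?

-10 dBu

Gain reduction = 2.5 − (-5) = 7.5 dB; output overshoot = GR / (R − 1) = 7.5 / 1.5 = 5 dB.
Threshold = output − output overshoot = -5 − 5 = -10 dBu.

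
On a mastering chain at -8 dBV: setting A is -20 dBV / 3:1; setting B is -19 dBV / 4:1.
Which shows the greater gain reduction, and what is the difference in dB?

B, by 0.25 dB

A: GR = 12 − 12/3 = 8 dB.
B: GR = 11 − 11/4 = 8.25 dB.
B reduces 0.25 dB more.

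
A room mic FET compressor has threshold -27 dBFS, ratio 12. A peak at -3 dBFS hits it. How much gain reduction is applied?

-3 dBFS exceeds the threshold by 24 dB.
A 12:1 ratio leaves 2 dB of that excess.
So the signal is attenuated by 24 − 2 = 22 dB.

22 dB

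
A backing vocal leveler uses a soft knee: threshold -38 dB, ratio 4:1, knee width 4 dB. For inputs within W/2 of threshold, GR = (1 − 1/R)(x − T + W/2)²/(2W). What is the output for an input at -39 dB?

-39.09375 dB

x − T + W/2 = -39 − (-38) + 2 = 1.
GR = (1 − 1/4) × 1² / 8 = 0.75 × 1 / 8 = 0.09375 dB.
Output = -39 − 0.09375 = -39.09375 dB.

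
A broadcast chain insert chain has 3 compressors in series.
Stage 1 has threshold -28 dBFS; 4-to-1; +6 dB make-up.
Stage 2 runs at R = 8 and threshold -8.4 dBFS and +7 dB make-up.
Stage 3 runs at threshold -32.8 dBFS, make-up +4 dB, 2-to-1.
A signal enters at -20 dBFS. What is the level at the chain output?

Stage 1: overshoot 8 dB → 8/4 = 2 dB → -26 dBFS; +6 dB make-up → -20 dBFS.
Stage 2: below threshold (-20 ≤ -8.4); passes unchanged; make-up brings it to -13 dBFS.
Stage 3: 19.8 dB above -32.8 dBFS, reduced 2:1 to 9.9 dB above → -22.9 dBFS; +4 dB make-up → -18.9 dBFS.

-18.9 dBFS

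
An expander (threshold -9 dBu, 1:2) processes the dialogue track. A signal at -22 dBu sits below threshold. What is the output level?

The input is 13 dB below the -9 dBu threshold.
A 1:2 expander multiplies undershoot by 2: 13 × 2 = 26 dB below threshold.
Output = -9 − 26 = -35 dBu.

-35 dBu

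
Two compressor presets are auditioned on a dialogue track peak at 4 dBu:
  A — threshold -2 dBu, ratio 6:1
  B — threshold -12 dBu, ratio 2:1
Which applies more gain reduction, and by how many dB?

A: GR = 6 − 6/6 = 5 dB.
B: GR = 16 − 16/2 = 8 dB.
B applies 3 dB more gain reduction.

B, by 3 dB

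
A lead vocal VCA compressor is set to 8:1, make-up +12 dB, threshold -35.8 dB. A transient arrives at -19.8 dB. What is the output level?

The input is 16 dB above the -35.8 dB threshold.
The 16 dB excess becomes 2 dB after 8:1 reduction.
Output = -35.8 + 2 = -33.8 dB; make-up adds 12 dB, giving -21.8 dB.

-21.8 dB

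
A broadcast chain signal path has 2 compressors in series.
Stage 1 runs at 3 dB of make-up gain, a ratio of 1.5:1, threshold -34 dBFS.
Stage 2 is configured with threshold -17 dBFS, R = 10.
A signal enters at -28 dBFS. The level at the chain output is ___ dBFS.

Stage 1: overshoot 6 dB → 6/1.5 = 4 dB → -30 dBFS; +3 dB make-up → -27 dBFS.
Stage 2: below threshold (-27 ≤ -17); passes unchanged; output -27 dBFS.

-27 dBFS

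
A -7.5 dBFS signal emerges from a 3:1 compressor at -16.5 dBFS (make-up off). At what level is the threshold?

Input is 13.5 dB above T (since output overshoot × R = input overshoot: (-16.5 − T)·3 = -7.5 − T gives T = -21 dBFS).
Check: -21 + (-7.5 − (-21))/3 = -21 + 4.5 = -16.5 dBFS. ✓

-21 dBFS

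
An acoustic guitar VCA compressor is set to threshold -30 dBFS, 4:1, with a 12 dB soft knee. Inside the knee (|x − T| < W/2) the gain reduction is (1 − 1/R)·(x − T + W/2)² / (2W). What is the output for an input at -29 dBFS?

-30.53125 dBFS

x − T + W/2 = -29 − (-30) + 6 = 7.
GR = (1 − 1/4) × 7² / 24 = 0.75 × 49 / 24 = 1.53125 dB.
Output = -29 − 1.53125 = -30.53125 dBFS.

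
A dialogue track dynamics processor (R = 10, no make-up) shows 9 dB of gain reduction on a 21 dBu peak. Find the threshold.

11 dBu

Gain reduction = 21 − 12 = 9 dB; output overshoot = GR / (R − 1) = 9 / 9 = 1 dB.
Threshold = output − output overshoot = 12 − 1 = 11 dBu.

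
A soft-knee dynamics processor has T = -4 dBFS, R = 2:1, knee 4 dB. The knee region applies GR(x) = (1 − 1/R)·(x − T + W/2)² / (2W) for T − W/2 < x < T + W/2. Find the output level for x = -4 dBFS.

-4.25 dBFS

x − T + W/2 = -4 − (-4) + 2 = 2.
GR = (1 − 1/2) × 2² / 8 = 0.5 × 4 / 8 = 0.25 dB.
Output = -4 − 0.25 = -4.25 dBFS.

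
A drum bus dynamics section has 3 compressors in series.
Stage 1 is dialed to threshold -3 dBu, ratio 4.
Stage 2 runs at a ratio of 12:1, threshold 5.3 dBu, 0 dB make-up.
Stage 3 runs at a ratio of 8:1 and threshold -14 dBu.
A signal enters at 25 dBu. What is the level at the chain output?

-11.75 dBu

Stage 1: overshoot 28 dB → 28/4 = 7 dB → 4 dBu.
Stage 2: 4 dBu ≤ 5.3 dBu, so stage 2 doesn't engage; output 4 dBu.
Stage 3: overshoot 18 dB → 18/8 = 2.25 dB → -11.75 dBu.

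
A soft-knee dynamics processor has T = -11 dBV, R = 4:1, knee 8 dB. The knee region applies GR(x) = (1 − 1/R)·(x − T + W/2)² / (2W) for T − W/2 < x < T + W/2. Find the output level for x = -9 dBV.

x − T + W/2 = -9 − (-11) + 4 = 6.
GR = (1 − 1/4) × 6² / 16 = 0.75 × 36 / 16 = 1.6875 dB.
Output = -9 − 1.6875 = -10.6875 dBV.

-10.6875 dBV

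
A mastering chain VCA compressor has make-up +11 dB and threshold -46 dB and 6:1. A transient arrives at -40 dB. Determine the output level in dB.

The input is 6 dB above the -46 dB threshold.
At 6:1 the overshoot is divided by 6, leaving 1 dB above threshold.
That puts the output at -45 dB; make-up adds 11 dB, giving -34 dB.

-34 dB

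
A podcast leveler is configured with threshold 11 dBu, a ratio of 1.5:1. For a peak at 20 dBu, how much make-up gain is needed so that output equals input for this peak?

3 dB

The peak compresses to 11 + 9/1.5 = 17 dBu.
To reach 20 dBu requires 20 − 17 = 3 dB of make-up.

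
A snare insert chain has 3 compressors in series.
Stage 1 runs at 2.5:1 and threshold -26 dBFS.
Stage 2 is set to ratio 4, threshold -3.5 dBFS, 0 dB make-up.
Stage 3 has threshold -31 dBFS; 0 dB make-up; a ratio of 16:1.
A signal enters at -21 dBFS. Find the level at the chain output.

-30.5625 dBFS

Stage 1: overshoot 5 dB → 5/2.5 = 2 dB → -24 dBFS.
Stage 2: below threshold (-24 ≤ -3.5); passes unchanged; output -24 dBFS.
Stage 3: overshoot 7 dB → 7/16 = 0.4375 dB → -30.5625 dBFS.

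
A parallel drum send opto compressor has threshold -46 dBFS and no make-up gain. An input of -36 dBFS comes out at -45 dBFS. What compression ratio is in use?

Input overshoot = -36 − (-46) = 10 dB; output overshoot = -45 − (-46) = 1 dB.
Ratio = 10 / 1 = 10.

10:1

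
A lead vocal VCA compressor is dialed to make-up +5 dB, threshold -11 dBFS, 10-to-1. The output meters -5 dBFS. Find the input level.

Stripping the +5 dB make-up gives -10 dBFS at the gain stage.
Post-compression overshoot = -10 − (-11) = 1 dB.
Undo the ratio: input overshoot = 1 × 10 = 10 dB, giving input = -1 dBFS.

-1 dBFS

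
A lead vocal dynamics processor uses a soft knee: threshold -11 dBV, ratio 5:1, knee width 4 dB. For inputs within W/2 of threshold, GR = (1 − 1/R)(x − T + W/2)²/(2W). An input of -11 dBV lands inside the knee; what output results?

-11.4 dBV

x − T + W/2 = -11 − (-11) + 2 = 2.
GR = (1 − 1/5) × 2² / 8 = 0.8 × 4 / 8 = 0.4 dB.
Output = -11 − 0.4 = -11.4 dBV.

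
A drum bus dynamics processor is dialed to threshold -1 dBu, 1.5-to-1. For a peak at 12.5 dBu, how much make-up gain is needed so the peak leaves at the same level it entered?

4.5 dB

The peak compresses to -1 + 13.5/1.5 = 8 dBu.
To reach 12.5 dBu requires 12.5 − 8 = 4.5 dB of make-up.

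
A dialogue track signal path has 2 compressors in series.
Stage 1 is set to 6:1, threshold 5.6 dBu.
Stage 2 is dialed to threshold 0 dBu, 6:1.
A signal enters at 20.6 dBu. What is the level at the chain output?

Stage 1: overshoot 15 dB → 15/6 = 2.5 dB → 8.1 dBu.
Stage 2: 8.1 dB above 0 dBu, reduced 6:1 to 1.35 dB above → 1.35 dBu.

1.35 dBu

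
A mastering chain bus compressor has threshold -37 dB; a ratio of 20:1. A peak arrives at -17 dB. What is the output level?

-36 dB

Overshoot: -17 − (-37) = 20 dB.
20:1 compression reduces that to 20/20 = 1 dB over.
So the level is -37 + 1 = -36 dB.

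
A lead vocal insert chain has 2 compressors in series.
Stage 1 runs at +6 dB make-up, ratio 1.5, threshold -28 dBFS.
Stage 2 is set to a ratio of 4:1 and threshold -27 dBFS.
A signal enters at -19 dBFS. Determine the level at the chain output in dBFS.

Stage 1: -19 dBFS is 9 dB over -28 dBFS; at 1.5:1 that becomes 6 dB over, giving -22 dBFS; +6 dB make-up → -16 dBFS.
Stage 2: -16 dBFS is 11 dB over -27 dBFS; at 4:1 that becomes 2.75 dB over, giving -24.25 dBFS.

-24.25 dBFS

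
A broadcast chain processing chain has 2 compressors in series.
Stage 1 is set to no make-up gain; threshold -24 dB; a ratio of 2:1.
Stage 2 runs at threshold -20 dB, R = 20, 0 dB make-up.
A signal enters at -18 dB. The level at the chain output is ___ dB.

Stage 1: -18 dB is 6 dB over -24 dB; at 2:1 that becomes 3 dB over, giving -21 dB.
Stage 2: below threshold (-21 ≤ -20); passes unchanged; output -21 dB.

-21 dB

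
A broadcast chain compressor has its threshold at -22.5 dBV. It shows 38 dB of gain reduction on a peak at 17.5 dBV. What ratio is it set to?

20:1

Input overshoot = 17.5 − (-22.5) = 40 dB.
Output overshoot = 40 − 38 = 2 dB.
Ratio = input overshoot / output overshoot = 40 / 2 = 20.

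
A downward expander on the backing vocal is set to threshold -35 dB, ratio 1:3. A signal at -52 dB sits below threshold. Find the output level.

-86 dB

Below threshold, a 1:3 expander applies gain = (3−1)×(T − x) of attenuation.
(3−1) × 17 = 34 dB, so output = -52 − 34 = -86 dB.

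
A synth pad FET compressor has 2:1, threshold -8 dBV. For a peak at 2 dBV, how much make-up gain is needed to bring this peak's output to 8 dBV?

11 dB

Overshoot 10 dB → 10/2 = 5 dB after compression, so the compressed level is -8 + 5 = -3 dBV.
Make-up = target − compressed = 8 − (-3) = 11 dB.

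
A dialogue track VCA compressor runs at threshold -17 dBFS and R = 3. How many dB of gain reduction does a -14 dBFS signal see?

The signal is 3 dB above threshold.
After 3:1 compression the overshoot becomes 3/3 = 1 dB.
So the signal is attenuated by 3 − 1 = 2 dB.

2 dB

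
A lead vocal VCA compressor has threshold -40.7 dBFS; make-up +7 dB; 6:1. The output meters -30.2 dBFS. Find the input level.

-19.7 dBFS

Before make-up, the level was -30.2 − 7 = -37.2 dBFS.
The compressed level sits -37.2 − (-40.7) = 3.5 dB over threshold.
Input overshoot = R × output overshoot = 21 dB → input = -40.7 + 21 = -19.7 dBFS.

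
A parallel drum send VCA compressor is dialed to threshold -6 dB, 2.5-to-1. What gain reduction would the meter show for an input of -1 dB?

-1 dB exceeds the threshold by 5 dB.
A 2.5:1 ratio leaves 2 dB of that excess.
So the signal is attenuated by 5 − 2 = 3 dB.

3 dB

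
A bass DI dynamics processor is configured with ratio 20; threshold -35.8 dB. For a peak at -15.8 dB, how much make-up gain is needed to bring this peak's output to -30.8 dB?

4 dB

The peak compresses to -35.8 + 20/20 = -34.8 dB.
To reach -30.8 dB requires -30.8 − (-34.8) = 4 dB of make-up.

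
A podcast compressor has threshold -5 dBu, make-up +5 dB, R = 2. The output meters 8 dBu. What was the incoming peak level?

Remove make-up: 8 − 5 = 3 dBu.
That's 8 dB above the -5 dBu threshold.
Undo the ratio: input overshoot = 8 × 2 = 16 dB, giving input = 11 dBu.

11 dBu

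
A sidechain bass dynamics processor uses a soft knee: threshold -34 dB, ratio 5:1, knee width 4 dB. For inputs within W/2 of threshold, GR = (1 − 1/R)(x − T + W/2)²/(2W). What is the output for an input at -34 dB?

-34.4 dB

x − T + W/2 = -34 − (-34) + 2 = 2.
GR = (1 − 1/5) × 2² / 8 = 0.8 × 4 / 8 = 0.4 dB.
Output = -34 − 0.4 = -34.4 dB.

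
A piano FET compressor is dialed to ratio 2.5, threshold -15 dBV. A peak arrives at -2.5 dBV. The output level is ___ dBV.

Overshoot: -2.5 − (-15) = 12.5 dB.
At 2.5:1 the overshoot is divided by 2.5, leaving 5 dB above threshold.
That puts the output at -10 dBV.

-10 dBV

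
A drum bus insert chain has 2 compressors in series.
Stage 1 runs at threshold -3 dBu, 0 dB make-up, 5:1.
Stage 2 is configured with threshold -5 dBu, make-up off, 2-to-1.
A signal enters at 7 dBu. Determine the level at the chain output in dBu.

Stage 1: 10 dB above -3 dBu, reduced 5:1 to 2 dB above → -1 dBu.
Stage 2: overshoot 4 dB → 4/2 = 2 dB → -3 dBu.

-3 dBu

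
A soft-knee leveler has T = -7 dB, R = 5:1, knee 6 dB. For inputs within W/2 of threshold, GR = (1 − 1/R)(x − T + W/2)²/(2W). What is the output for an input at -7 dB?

x − T + W/2 = -7 − (-7) + 3 = 3.
GR = (1 − 1/5) × 3² / 12 = 0.8 × 9 / 12 = 0.6 dB.
Output = -7 − 0.6 = -7.6 dB.

-7.6 dB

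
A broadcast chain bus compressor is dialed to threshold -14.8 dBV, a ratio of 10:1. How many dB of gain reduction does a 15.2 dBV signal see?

27 dB

15.2 dBV exceeds the threshold by 30 dB.
A 10:1 ratio leaves 3 dB of that excess.
Gain reduction = 30 − 3 = 27 dB.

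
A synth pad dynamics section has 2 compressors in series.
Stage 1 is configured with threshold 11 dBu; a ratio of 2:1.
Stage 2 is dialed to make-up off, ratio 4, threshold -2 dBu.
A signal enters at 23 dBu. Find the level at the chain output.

Stage 1: 23 dBu is 12 dB over 11 dBu; at 2:1 that becomes 6 dB over, giving 17 dBu.
Stage 2: 19 dB above -2 dBu, reduced 4:1 to 4.75 dB above → 2.75 dBu.

2.75 dBu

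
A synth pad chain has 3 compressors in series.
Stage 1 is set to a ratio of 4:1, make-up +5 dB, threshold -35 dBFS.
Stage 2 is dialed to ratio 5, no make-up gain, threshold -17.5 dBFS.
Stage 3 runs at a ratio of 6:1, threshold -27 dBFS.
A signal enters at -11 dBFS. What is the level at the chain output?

Stage 1: 24 dB above -35 dBFS, reduced 4:1 to 6 dB above → -29 dBFS; +5 dB make-up → -24 dBFS.
Stage 2: -24 dBFS is at or below the -17.5 dBFS threshold — no compression; output -24 dBFS.
Stage 3: overshoot 3 dB → 3/6 = 0.5 dB → -26.5 dBFS.

-26.5 dBFS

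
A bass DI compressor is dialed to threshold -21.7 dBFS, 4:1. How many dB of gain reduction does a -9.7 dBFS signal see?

9 dB

The signal is 12 dB above threshold.
A 4:1 ratio leaves 3 dB of that excess.
Gain reduction = 12 − 3 = 9 dB.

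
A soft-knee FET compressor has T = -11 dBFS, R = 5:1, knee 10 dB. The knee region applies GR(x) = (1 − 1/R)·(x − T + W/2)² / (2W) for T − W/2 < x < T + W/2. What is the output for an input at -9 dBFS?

x − T + W/2 = -9 − (-11) + 5 = 7.
GR = (1 − 1/5) × 7² / 20 = 0.8 × 49 / 20 = 1.96 dB.
Output = -9 − 1.96 = -10.96 dBFS.

-10.96 dBFS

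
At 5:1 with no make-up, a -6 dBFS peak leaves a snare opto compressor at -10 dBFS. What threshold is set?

Let T be the threshold. Output overshoot = (input overshoot)/R, so -10 − T = (-6 − T)/5.
5·(-10 − T) = -6 − T → 4·T = -50 − (-6) = -44.
T = -44/4 = -11 dBFS.

-11 dBFS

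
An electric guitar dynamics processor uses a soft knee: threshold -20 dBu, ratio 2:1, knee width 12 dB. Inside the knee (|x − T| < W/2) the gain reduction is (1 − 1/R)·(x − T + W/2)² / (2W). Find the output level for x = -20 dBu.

x − T + W/2 = -20 − (-20) + 6 = 6.
GR = (1 − 1/2) × 6² / 24 = 0.5 × 36 / 24 = 0.75 dB.
Output = -20 − 0.75 = -20.75 dBu.

-20.75 dBu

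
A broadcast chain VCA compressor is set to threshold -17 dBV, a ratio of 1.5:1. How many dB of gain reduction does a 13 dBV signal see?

13 dBV exceeds the threshold by 30 dB.
At 1.5:1, output sits 30/1.5 = 20 dB above threshold.
Gain reduction = 30 − 20 = 10 dB.

10 dB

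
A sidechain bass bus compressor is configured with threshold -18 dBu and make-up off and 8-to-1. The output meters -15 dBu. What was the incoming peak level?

6 dBu

Post-compression overshoot = -15 − (-18) = 3 dB.
Before 8:1 compression the overshoot was 3 × 8 = 24 dB, so input = -18 + 24 = 6 dBu.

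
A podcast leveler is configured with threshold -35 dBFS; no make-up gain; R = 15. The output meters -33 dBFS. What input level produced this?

Post-compression overshoot = -33 − (-35) = 2 dB.
Input overshoot = R × output overshoot = 30 dB → input = -35 + 30 = -5 dBFS.

-5 dBFS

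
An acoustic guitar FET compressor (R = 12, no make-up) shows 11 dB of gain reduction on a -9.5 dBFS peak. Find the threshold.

Input is 12 dB above T (since output overshoot × R = input overshoot: (-20.5 − T)·12 = -9.5 − T gives T = -21.5 dBFS).
Check: -21.5 + (-9.5 − (-21.5))/12 = -21.5 + 1 = -20.5 dBFS. ✓

-21.5 dBFS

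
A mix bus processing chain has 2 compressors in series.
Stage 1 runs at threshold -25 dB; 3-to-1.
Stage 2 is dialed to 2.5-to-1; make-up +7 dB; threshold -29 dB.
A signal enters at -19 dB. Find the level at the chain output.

-19.6 dB

Stage 1: 6 dB above -25 dB, reduced 3:1 to 2 dB above → -23 dB.
Stage 2: 6 dB above -29 dB, reduced 2.5:1 to 2.4 dB above → -26.6 dB; +7 dB make-up → -19.6 dB.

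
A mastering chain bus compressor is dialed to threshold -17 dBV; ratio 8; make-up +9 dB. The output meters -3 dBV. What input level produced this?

23 dBV

Before make-up, the level was -3 − 9 = -12 dBV.
The compressed level sits -12 − (-17) = 5 dB over threshold.
Input overshoot = R × output overshoot = 40 dB → input = -17 + 40 = 23 dBV.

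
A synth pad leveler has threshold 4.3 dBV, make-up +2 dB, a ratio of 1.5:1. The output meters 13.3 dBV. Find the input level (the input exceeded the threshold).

Remove make-up: 13.3 − 2 = 11.3 dBV.
That's 7 dB above the 4.3 dBV threshold.
Input overshoot = R × output overshoot = 10.5 dB → input = 4.3 + 10.5 = 14.8 dBV.

14.8 dBV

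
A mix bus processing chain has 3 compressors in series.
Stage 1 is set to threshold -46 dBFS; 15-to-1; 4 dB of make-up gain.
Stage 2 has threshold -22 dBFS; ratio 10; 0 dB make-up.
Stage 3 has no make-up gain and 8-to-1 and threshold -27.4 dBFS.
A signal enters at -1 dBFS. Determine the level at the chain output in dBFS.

-39 dBFS

Stage 1: -1 dBFS is 45 dB over -46 dBFS; at 15:1 that becomes 3 dB over, giving -43 dBFS; +4 dB make-up → -39 dBFS.
Stage 2: -39 dBFS ≤ -22 dBFS, so stage 2 doesn't engage; output -39 dBFS.
Stage 3: below threshold (-39 ≤ -27.4); passes unchanged; output -39 dBFS.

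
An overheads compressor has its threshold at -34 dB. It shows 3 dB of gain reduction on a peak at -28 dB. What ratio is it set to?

Input overshoot = -28 − (-34) = 6 dB.
Output overshoot = 6 − 3 = 3 dB.
Ratio = input overshoot / output overshoot = 6 / 3 = 2.

2:1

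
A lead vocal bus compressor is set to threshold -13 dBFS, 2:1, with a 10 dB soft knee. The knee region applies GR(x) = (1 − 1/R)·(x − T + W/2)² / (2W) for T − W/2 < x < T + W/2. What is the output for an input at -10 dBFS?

x − T + W/2 = -10 − (-13) + 5 = 8.
GR = (1 − 1/2) × 8² / 20 = 0.5 × 64 / 20 = 1.6 dB.
Output = -10 − 1.6 = -11.6 dBFS.

-11.6 dBFS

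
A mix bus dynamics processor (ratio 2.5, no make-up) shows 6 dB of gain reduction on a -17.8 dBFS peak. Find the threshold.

Input is 10 dB above T (since output overshoot × R = input overshoot: (-23.8 − T)·2.5 = -17.8 − T gives T = -27.8 dBFS).
Check: -27.8 + (-17.8 − (-27.8))/2.5 = -27.8 + 4 = -23.8 dBFS. ✓

-27.8 dBFS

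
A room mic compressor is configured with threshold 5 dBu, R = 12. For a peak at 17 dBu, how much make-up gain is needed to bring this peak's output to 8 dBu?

2 dB

The peak compresses to 5 + 12/12 = 6 dBu.
To reach 8 dBu requires 8 − 6 = 2 dB of make-up.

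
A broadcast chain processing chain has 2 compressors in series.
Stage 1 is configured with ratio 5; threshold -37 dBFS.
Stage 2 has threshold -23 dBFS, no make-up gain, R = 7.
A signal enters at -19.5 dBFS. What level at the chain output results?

Stage 1: overshoot 17.5 dB → 17.5/5 = 3.5 dB → -33.5 dBFS.
Stage 2: -33.5 dBFS is at or below the -23 dBFS threshold — no compression; output -33.5 dBFS.

-33.5 dBFS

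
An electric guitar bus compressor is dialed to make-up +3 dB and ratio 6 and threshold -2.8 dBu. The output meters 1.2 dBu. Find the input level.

3.2 dBu

Before make-up, the level was 1.2 − 3 = -1.8 dBu.
That's 1 dB above the -2.8 dBu threshold.
Before 6:1 compression the overshoot was 1 × 6 = 6 dB, so input = -2.8 + 6 = 3.2 dBu.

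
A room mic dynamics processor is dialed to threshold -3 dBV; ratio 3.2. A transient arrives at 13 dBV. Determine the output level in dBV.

Overshoot: 13 − (-3) = 16 dB.
The 16 dB excess becomes 5 dB after 3.2:1 reduction.
So the level is -3 + 5 = 2 dBV.

2 dBV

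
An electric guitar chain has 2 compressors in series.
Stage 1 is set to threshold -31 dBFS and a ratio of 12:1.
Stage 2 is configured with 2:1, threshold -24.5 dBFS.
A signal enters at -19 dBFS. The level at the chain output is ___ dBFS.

-30 dBFS

Stage 1: overshoot 12 dB → 12/12 = 1 dB → -30 dBFS.
Stage 2: -30 dBFS is at or below the -24.5 dBFS threshold — no compression; output -30 dBFS.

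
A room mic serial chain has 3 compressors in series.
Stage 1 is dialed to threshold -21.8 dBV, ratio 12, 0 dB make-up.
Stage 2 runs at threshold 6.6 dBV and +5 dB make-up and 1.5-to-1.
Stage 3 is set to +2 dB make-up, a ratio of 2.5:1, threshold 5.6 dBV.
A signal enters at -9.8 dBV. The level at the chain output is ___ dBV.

-13.8 dBV

Stage 1: overshoot 12 dB → 12/12 = 1 dB → -20.8 dBV.
Stage 2: below threshold (-20.8 ≤ 6.6); passes unchanged; make-up brings it to -15.8 dBV.
Stage 3: below threshold (-15.8 ≤ 5.6); passes unchanged; make-up brings it to -13.8 dBV.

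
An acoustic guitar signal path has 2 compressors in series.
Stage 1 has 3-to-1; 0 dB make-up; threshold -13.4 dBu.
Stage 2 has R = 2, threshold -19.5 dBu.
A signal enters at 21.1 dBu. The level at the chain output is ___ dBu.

Stage 1: 34.5 dB above -13.4 dBu, reduced 3:1 to 11.5 dB above → -1.9 dBu.
Stage 2: 17.6 dB above -19.5 dBu, reduced 2:1 to 8.8 dB above → -10.7 dBu.

-10.7 dBu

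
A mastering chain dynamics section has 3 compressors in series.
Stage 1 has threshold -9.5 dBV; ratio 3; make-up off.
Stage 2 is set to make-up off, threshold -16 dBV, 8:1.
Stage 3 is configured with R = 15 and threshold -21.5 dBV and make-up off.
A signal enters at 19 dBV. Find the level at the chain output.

Stage 1: 19 dBV is 28.5 dB over -9.5 dBV; at 3:1 that becomes 9.5 dB over, giving 0 dBV.
Stage 2: 16 dB above -16 dBV, reduced 8:1 to 2 dB above → -14 dBV.
Stage 3: -14 dBV is 7.5 dB over -21.5 dBV; at 15:1 that becomes 0.5 dB over, giving -21 dBV.

-21 dBV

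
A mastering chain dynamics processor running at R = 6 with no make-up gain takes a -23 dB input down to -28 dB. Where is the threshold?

Gain reduction = -23 − (-28) = 5 dB; output overshoot = GR / (R − 1) = 5 / 5 = 1 dB.
Threshold = output − output overshoot = -28 − 1 = -29 dB.

-29 dB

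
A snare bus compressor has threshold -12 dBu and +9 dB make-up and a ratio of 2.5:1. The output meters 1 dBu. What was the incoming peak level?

Remove make-up: 1 − 9 = -8 dBu.
That's 4 dB above the -12 dBu threshold.
Before 2.5:1 compression the overshoot was 4 × 2.5 = 10 dB, so input = -12 + 10 = -2 dBu.

-2 dBu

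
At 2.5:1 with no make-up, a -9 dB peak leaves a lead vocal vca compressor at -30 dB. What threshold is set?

Gain reduction = -9 − (-30) = 21 dB; output overshoot = GR / (R − 1) = 21 / 1.5 = 14 dB.
Threshold = output − output overshoot = -30 − 14 = -44 dB.

-44 dB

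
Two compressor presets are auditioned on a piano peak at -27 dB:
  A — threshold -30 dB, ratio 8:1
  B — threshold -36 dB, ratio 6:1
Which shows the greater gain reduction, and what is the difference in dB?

A: GR = 3 − 3/8 = 2.625 dB.
B: GR = 9 − 9/6 = 7.5 dB.
B applies 4.875 dB more gain reduction.

B, by 4.875 dB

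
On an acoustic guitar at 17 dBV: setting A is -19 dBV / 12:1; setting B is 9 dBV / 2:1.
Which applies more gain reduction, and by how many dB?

A: overshoot 36 dB → output overshoot 3 dB → GR 33 dB.
B: overshoot 8 dB → output overshoot 4 dB → GR 4 dB.
Difference: 29 dB in favour of A.

A, by 29 dB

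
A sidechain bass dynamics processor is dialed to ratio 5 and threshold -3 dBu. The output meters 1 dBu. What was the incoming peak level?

Post-compression overshoot = 1 − (-3) = 4 dB.
Input overshoot = R × output overshoot = 20 dB → input = -3 + 20 = 17 dBu.

17 dBu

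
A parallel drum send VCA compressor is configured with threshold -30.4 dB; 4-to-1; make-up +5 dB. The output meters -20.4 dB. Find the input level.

-10.4 dB

Stripping the +5 dB make-up gives -25.4 dB at the gain stage.
That's 5 dB above the -30.4 dB threshold.
Input overshoot = R × output overshoot = 20 dB → input = -30.4 + 20 = -10.4 dB.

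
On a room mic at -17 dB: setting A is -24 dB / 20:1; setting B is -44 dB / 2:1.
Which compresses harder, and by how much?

B, by 6.85 dB

A: overshoot 7 dB → output overshoot 0.35 dB → GR 6.65 dB.
B: overshoot 27 dB → output overshoot 13.5 dB → GR 13.5 dB.
B reduces 6.85 dB more.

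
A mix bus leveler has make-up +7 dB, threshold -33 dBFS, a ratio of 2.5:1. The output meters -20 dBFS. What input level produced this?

-18 dBFS

Before make-up, the level was -20 − 7 = -27 dBFS.
Post-compression overshoot = -27 − (-33) = 6 dB.
Undo the ratio: input overshoot = 6 × 2.5 = 15 dB, giving input = -18 dBFS.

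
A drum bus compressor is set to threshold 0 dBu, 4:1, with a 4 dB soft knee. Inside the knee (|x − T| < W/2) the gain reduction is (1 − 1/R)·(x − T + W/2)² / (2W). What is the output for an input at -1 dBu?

-1.09375 dBu

x − T + W/2 = -1 − 0 + 2 = 1.
GR = (1 − 1/4) × 1² / 8 = 0.75 × 1 / 8 = 0.09375 dB.
Output = -1 − 0.09375 = -1.09375 dBu.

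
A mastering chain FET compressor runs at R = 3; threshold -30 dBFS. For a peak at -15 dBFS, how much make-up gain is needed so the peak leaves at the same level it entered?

Without make-up, output = threshold + overshoot/3 = -30 + 5 = -25 dBFS.
Gap to target: 10 dB.

10 dB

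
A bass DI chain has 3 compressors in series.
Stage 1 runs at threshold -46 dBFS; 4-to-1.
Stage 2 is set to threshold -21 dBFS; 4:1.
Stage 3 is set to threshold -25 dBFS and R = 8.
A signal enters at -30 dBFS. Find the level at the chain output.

-42 dBFS

Stage 1: 16 dB above -46 dBFS, reduced 4:1 to 4 dB above → -42 dBFS.
Stage 2: below threshold (-42 ≤ -21); passes unchanged; output -42 dBFS.
Stage 3: -42 dBFS ≤ -25 dBFS, so stage 3 doesn't engage; output -42 dBFS.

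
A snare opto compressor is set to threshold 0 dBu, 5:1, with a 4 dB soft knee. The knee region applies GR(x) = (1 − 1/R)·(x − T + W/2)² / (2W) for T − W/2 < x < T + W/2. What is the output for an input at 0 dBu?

x − T + W/2 = 0 − 0 + 2 = 2.
GR = (1 − 1/5) × 2² / 8 = 0.8 × 4 / 8 = 0.4 dB.
Output = 0 − 0.4 = -0.4 dBu.

-0.4 dBu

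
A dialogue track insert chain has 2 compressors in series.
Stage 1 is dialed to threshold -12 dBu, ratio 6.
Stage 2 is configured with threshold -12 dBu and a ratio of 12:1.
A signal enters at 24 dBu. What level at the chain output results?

Stage 1: overshoot 36 dB → 36/6 = 6 dB → -6 dBu.
Stage 2: overshoot 6 dB → 6/12 = 0.5 dB → -11.5 dBu.

-11.5 dBu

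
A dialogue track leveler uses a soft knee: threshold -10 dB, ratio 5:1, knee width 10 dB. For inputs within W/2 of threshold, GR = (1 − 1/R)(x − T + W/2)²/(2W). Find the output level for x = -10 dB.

-11 dB

x − T + W/2 = -10 − (-10) + 5 = 5.
GR = (1 − 1/5) × 5² / 20 = 0.8 × 25 / 20 = 1 dB.
Output = -10 − 1 = -11 dB.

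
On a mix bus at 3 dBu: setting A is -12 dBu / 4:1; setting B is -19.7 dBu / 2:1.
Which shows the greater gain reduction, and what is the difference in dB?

A: 15 dB over, compressed to 3.75 dB over, so 11.25 dB of GR.
B: 22.7 dB over, compressed to 11.35 dB over, so 11.35 dB of GR.
B applies 0.1 dB more gain reduction.

B, by 0.1 dB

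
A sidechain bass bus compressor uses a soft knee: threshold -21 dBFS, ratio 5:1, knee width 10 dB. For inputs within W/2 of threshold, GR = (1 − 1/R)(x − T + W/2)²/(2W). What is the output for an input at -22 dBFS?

-22.64 dBFS

x − T + W/2 = -22 − (-21) + 5 = 4.
GR = (1 − 1/5) × 4² / 20 = 0.8 × 16 / 20 = 0.64 dB.
Output = -22 − 0.64 = -22.64 dBFS.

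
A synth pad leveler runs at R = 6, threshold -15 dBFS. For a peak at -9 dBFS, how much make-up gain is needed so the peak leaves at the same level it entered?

The peak compresses to -15 + 6/6 = -14 dBFS.
To reach -9 dBFS requires -9 − (-14) = 5 dB of make-up.

5 dB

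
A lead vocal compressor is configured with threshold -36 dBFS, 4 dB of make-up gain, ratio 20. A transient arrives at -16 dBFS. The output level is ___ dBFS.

The input is 20 dB above the -36 dBFS threshold.
20:1 compression reduces that to 20/20 = 1 dB over.
So the level is -36 + 1 = -35 dBFS; make-up adds 4 dB, giving -31 dBFS.

-31 dBFS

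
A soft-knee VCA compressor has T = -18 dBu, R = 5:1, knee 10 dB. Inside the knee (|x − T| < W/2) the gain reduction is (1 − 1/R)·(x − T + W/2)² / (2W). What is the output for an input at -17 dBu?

x − T + W/2 = -17 − (-18) + 5 = 6.
GR = (1 − 1/5) × 6² / 20 = 0.8 × 36 / 20 = 1.44 dB.
Output = -17 − 1.44 = -18.44 dBu.

-18.44 dBu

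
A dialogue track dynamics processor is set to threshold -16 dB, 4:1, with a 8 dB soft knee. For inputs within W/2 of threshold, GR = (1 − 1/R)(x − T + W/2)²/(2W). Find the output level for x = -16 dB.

-16.75 dB

x − T + W/2 = -16 − (-16) + 4 = 4.
GR = (1 − 1/4) × 4² / 16 = 0.75 × 16 / 16 = 0.75 dB.
Output = -16 − 0.75 = -16.75 dB.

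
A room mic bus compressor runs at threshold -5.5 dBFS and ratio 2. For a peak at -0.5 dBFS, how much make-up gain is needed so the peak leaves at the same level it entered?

2.5 dB

The peak compresses to -5.5 + 5/2 = -3 dBFS.
To reach -0.5 dBFS requires -0.5 − (-3) = 2.5 dB of make-up.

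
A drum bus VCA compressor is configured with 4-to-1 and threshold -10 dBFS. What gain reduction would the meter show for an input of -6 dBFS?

-6 dBFS exceeds the threshold by 4 dB.
A 4:1 ratio leaves 1 dB of that excess.
Gain reduction = 4 − 1 = 3 dB.

3 dB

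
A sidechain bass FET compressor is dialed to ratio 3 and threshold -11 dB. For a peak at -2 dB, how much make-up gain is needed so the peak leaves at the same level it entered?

Without make-up, output = threshold + overshoot/3 = -11 + 3 = -8 dB.
Gap to target: 6 dB.

6 dB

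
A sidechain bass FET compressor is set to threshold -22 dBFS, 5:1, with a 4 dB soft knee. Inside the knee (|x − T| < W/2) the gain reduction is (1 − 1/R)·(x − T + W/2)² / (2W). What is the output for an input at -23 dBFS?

-23.1 dBFS

x − T + W/2 = -23 − (-22) + 2 = 1.
GR = (1 − 1/5) × 1² / 8 = 0.8 × 1 / 8 = 0.1 dB.
Output = -23 − 0.1 = -23.1 dBFS.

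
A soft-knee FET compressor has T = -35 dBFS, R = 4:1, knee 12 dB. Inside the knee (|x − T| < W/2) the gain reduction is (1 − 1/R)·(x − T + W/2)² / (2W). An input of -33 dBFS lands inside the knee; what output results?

-35 dBFS

x − T + W/2 = -33 − (-35) + 6 = 8.
GR = (1 − 1/4) × 8² / 24 = 0.75 × 64 / 24 = 2 dB.
Output = -33 − 2 = -35 dBFS.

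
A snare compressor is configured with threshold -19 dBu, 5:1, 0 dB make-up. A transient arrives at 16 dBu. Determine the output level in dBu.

Overshoot: 16 − (-19) = 35 dB.
At 5:1 the overshoot is divided by 5, leaving 7 dB above threshold.
Output = -19 + 7 = -12 dBu.

-12 dBu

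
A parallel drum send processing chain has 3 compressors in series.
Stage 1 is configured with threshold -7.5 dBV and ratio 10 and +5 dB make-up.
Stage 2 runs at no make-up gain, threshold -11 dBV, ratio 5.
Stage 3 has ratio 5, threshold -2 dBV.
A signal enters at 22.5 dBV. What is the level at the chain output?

-8.7 dBV

Stage 1: 22.5 dBV is 30 dB over -7.5 dBV; at 10:1 that becomes 3 dB over, giving -4.5 dBV; +5 dB make-up → 0.5 dBV.
Stage 2: 0.5 dBV is 11.5 dB over -11 dBV; at 5:1 that becomes 2.3 dB over, giving -8.7 dBV.
Stage 3: -8.7 dBV ≤ -2 dBV, so stage 3 doesn't engage; output -8.7 dBV.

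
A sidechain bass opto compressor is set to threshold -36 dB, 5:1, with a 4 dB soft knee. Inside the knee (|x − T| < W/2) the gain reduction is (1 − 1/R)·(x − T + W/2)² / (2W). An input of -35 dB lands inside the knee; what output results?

-35.9 dB

x − T + W/2 = -35 − (-36) + 2 = 3.
GR = (1 − 1/5) × 3² / 8 = 0.8 × 9 / 8 = 0.9 dB.
Output = -35 − 0.9 = -35.9 dB.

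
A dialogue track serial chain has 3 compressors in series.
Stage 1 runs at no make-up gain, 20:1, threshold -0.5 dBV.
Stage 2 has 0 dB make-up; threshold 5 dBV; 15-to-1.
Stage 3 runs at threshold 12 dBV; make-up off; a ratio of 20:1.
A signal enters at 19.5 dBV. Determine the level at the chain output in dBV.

0.5 dBV

Stage 1: 19.5 dBV is 20 dB over -0.5 dBV; at 20:1 that becomes 1 dB over, giving 0.5 dBV.
Stage 2: 0.5 dBV ≤ 5 dBV, so stage 2 doesn't engage; output 0.5 dBV.
Stage 3: 0.5 dBV is at or below the 12 dBV threshold — no compression; output 0.5 dBV.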